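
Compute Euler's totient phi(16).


phi(n) counts integers in [1, n] coprime to n. Using the multiplicative formula phi(n) = n * prod_{p | n} (1 - 1/p):
16 = 2^4, so
phi(16) = 16 * (1 - 1/2) = 8.

8


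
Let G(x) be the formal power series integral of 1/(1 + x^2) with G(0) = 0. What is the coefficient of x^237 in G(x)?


1/(1 + x^2) = sum_{j>=0} (-1)^j x^(2j). Integrating termwise with G(0) = 0:
G(x) = sum_{j>=0} (-1)^j x^(2j+1) / (2j+1) = arctan(x).
Only odd powers are nonzero. For x^237 write 237 = 2*118 + 1, giving
(-1)^118 / 237 = 1/237 = 1/237.

1/237


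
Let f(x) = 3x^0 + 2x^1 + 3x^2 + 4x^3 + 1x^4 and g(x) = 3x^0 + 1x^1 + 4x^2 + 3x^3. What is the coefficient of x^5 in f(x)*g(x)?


Cauchy product at x^5:
3*3 + 4*4 + 1*1
= 26

26


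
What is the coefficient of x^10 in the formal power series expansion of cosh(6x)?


The Maclaurin series is cosh(t) = sum_{m>=0} t^(2m) / (2m)!, so substituting t = 6x, only even powers of x are nonzero, with coefficient of x^(2m) equal to 6^(2m) / (2m)!.
For x^10 the coefficient is 6^10/10! = 60466176/3628800 = 2916/175.

2916/175


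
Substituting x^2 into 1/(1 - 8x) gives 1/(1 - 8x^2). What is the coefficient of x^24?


The coefficient of x^(2m) in 1/(1 - 8x^2) is 8^m.
With n = 24 = 2*12, the coefficient is 8^12 = 68719476736.

68719476736


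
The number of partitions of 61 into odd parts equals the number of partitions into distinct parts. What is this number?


Computing partitions of 61 into odd parts (1, 3, 5, ...):
Using the generating function prod_{k>=0} 1/(1-x^(2k+1)),
the count is 12076

12076


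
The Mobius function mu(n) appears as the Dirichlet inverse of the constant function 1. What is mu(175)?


175 has a squared prime factor, so mu(175) = 0.
Factorization reveals a repeated prime.

0


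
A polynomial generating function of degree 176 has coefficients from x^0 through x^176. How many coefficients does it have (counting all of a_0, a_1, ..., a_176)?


A polynomial of degree 176 takes the form a_0 + a_1 x + ... + a_176 x^176.
The number of coefficients is 176 + 1 = 177.

177


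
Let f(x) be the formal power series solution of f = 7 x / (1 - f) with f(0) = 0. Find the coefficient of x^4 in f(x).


Apply Lagrange inversion: f = 7 x * phi(f) with phi(t) = 1/(1 - t), so
[x^n] f = 7^n * (1/n) [t^(n-1)] phi(t)^n = 7^n * (1/n) [t^(n-1)] (1 - t)^(-n) = 7^n * (1/n) C(2n - 2, n - 1) = 7^n * C_{n-1}.
For n = 4: C_3 = C(6, 3) / 4 = 20/4 = 5.
With the 7^4 = 2401 factor, the coefficient is 2401 * 5 = 12005.

12005


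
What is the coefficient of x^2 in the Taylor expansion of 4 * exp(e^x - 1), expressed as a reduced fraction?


exp(e^x - 1) = sum_{k>=0} Bell_k x^k / k!, where Bell_k is the k-th Bell number.
So the coefficient of x^2 is 4 * Bell_2 / 2!.
Computing: Bell_2 = 2 and 2! = 2, giving
4 * 2/2 = 4.

4


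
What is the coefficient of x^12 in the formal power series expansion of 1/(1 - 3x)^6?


The general identity 1/(1 - c x)^r = sum_{k>=0} c^k C(k + r - 1, r - 1) x^k follows by substituting y = c x into 1/(1 - y)^r = sum_{k>=0} C(k + r - 1, r - 1) y^k.
For c = 3, r = 6, k = 12:
3^12 * C(17, 5) = 531441 * 6188 = 3288556908.

3288556908


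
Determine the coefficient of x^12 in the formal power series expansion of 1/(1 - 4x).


The geometric series identity gives 1/(1 - c x) = sum_{k>=0} c^k x^k, so the coefficient of x^k is c^k.
Here c = 4 and k = 12.
Computing: 4^12 = 16777216

16777216


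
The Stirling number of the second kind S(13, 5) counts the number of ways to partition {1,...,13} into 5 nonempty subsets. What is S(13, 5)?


Using the explicit formula S(n,k) = (1/k!) sum_{j=0}^{k} (-1)^(k-j) C(k,j) j^n:
S(13, 5) = 7508501
Equivalently, S(n,k) is n! times the coefficient of x^n in the EGF (e^x - 1)^k / k!.

7508501


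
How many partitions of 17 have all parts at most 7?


Using the generating function (1-x)^(-1)(1-x^2)^(-1)...(1-x^7)^(-1),
the coefficient of x^17 counts these restricted partitions.
Result = 201

201


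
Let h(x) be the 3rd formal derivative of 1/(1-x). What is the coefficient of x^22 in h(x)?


Differentiating 3 times: d^3/dx^3 [1/(1-x)] = 3!/(1-x)^4.
The expansion 1/(1-x)^4 = sum_{k>=0} C(k+3, 3) x^k, so the coefficient of x^n in 3!/(1-x)^4 is 3! * C(n+3, 3).
For n = 22: 6 * C(25, 3) = 6 * 2300 = 13800

13800


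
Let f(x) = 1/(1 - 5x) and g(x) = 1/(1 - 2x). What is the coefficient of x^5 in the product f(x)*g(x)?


The coefficient of x^n in f*g is the Cauchy product: sum_{k=0}^{n} a^k * b^(n-k).
With a=5, b=2, n=5:
sum_{k=0}^{5} 5^k * 2^(5-k)
= 5187

5187


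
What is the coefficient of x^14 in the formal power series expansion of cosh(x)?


The Maclaurin series is cosh(t) = sum_{m>=0} t^(2m) / (2m)!, so substituting t = x, only even powers of x are nonzero, with coefficient of x^(2m) equal to 1 / (2m)!.
For x^14 the coefficient is 1/14! = 1/87178291200 = 1/87178291200.

1/87178291200


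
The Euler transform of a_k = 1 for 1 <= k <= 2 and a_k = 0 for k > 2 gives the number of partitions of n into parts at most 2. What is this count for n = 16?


Partitions of 16 into parts at most 2:
Using generating function (1-x)^(-1)(1-x^2)^(-1),
the coefficient of x^16 = 9

9


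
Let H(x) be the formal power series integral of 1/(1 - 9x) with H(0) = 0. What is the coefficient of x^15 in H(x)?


1/(1 - 9x) = sum_{k>=0} 9^k x^k. Integrating termwise with H(0) = 0:
H(x) = sum_{k>=0} 9^k x^(k+1) / (k+1) = sum_{m>=1} 9^(m-1) x^m / m.
For m = 15: 9^14/15 = 22876792454961/15 = 7625597484987/5.

7625597484987/5


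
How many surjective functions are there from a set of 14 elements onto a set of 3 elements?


By inclusion-exclusion on which target elements are missed, the number of surjections from an n-set onto a k-set is
surj(n, k) = sum_{j=0}^{k} (-1)^j C(k, j) (k - j)^n.
Equivalently surj(n, k) = k! * S(n, k), where S(n, k) is the Stirling number of the second kind.
For n = 14, k = 3:
S(14, 3) = 788970, so
surj = 3! * 788970 = 6 * 788970 = 4733820.

4733820


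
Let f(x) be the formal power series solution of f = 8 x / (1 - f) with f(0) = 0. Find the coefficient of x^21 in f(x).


Apply Lagrange inversion: f = 8 x * phi(f) with phi(t) = 1/(1 - t), so
[x^n] f = 8^n * (1/n) [t^(n-1)] phi(t)^n = 8^n * (1/n) [t^(n-1)] (1 - t)^(-n) = 8^n * (1/n) C(2n - 2, n - 1) = 8^n * C_{n-1}.
For n = 21: C_20 = C(40, 20) / 21 = 137846528820/21 = 6564120420.
With the 8^21 = 9223372036854775808 factor, the coefficient is 9223372036854775808 * 6564120420 = 60543324728375426455814799360.

60543324728375426455814799360


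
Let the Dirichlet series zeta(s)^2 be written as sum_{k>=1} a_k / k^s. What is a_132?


The Dirichlet convolution of the constant function 1 with itself gives (1 * 1)(k) = sum_{d | k} 1 = d(k), the number of positive divisors of k.
Since zeta(s) = sum_{k>=1} 1/k^s, we have zeta(s)^2 = sum_{k>=1} d(k)/k^s, so a_k = d(k).
For k = 132: the divisors are 1, 2, 3, 4, 6, 11, 12, 22, 33, 44, 66, 132.
Count = 12.

12


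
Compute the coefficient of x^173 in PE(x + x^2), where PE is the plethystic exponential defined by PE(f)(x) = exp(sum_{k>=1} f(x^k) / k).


With f(x) = x + x^2, the exponent is sum_{k>=1} (x^k + x^(2k)) / k = -ln(1 - x) - ln(1 - x^2). Exponentiating:
PE(x + x^2) = 1 / ((1 - x)(1 - x^2)).
This is the generating function for partitions of n into parts of size 1 or 2. The number of 2's can be any j in 0..86, and the rest are 1's, so
[x^173] = floor(173/2) + 1 = 87.

87


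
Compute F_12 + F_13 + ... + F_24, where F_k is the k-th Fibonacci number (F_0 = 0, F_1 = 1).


Use the identity sum_{k=0}^{N} F_k = F_{N+2} - 1 (which follows from F_{k+2} - F_{k+1} = F_k). Then
sum_{k=12}^{24} F_k = (F_{26} - 1) - (F_{13} - 1) = F_{26} - F_{13}.
Computing: F_{26} = 121393, F_{13} = 233, so
Sum = 121393 - 233 = 121160.

121160


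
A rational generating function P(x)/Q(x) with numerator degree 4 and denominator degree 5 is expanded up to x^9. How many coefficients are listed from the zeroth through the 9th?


Expanding up to x^9 gives the coefficients for x^0, x^1, ..., x^9.
That is 9 + 1 = 10 coefficients in total.

10


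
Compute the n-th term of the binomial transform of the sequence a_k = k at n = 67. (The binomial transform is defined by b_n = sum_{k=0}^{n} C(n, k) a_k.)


With a_k = k, b_n = sum_{k=0}^{n} C(n, k) k. Using k * C(n, k) = n * C(n-1, k-1) gives b_n = n * sum_{k>=1} C(n-1, k-1) = n * 2^(n-1).
For n = 67: 67 * 2^66 = 67 * 73786976294838206464 = 4943727411754159833088.

4943727411754159833088


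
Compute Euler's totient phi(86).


phi(n) counts integers in [1, n] coprime to n. Using the multiplicative formula phi(n) = n * prod_{p | n} (1 - 1/p):
86 = 2 * 43, so
phi(86) = 86 * (1 - 1/2) * (1 - 1/43) = 42.

42


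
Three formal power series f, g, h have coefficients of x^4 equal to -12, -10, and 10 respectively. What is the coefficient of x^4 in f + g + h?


Series addition is componentwise:
-12 + -10 + 10
= -12

-12


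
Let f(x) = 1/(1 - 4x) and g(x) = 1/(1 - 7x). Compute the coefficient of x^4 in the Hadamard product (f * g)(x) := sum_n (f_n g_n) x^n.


f has coefficients f_k = 4^k and g has coefficients g_k = 7^k, so the Hadamard product has coefficient (f*g)_k = 4^k * 7^k = 28^k.
For k = 4: 28^4 = 614656.

614656


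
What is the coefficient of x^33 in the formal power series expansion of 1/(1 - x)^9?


The negative binomial / multiset identity is
1/(1 - x)^r = sum_{k>=0} C(k + r - 1, r - 1) x^k.
Here r = 9 and k = 33, so the coefficient is
C(33 + 8, 8) = C(41, 8)
= 95548245

95548245


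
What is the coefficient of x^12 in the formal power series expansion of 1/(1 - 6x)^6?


The general identity 1/(1 - c x)^r = sum_{k>=0} c^k C(k + r - 1, r - 1) x^k follows by substituting y = c x into 1/(1 - y)^r = sum_{k>=0} C(k + r - 1, r - 1) y^k.
For c = 6, r = 6, k = 12:
6^12 * C(17, 5) = 2176782336 * 6188 = 13469929095168.

13469929095168


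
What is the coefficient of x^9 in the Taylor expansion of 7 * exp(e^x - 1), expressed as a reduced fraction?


exp(e^x - 1) = sum_{k>=0} Bell_k x^k / k!, where Bell_k is the k-th Bell number.
So the coefficient of x^9 is 7 * Bell_9 / 9!.
Computing: Bell_9 = 21147 and 9! = 362880, giving
7 * 21147/362880 = 7049/17280.

7049/17280


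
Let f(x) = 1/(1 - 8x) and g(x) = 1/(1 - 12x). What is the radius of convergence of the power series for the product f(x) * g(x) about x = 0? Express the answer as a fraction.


The radius of 1/(1 - 8x) is 1/8 (nearest singularity at x = 1/8), and the radius of 1/(1 - 12x) is 1/12.
The product f(x)*g(x) = 1/((1 - 8x)(1 - 12x)) has singularities at both 1/8 and 1/12, so its radius of convergence is the distance to the nearest one:
min(1/8, 1/12) = 1/12.

1/12


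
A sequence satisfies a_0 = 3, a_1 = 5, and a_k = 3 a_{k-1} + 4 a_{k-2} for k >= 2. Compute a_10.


The characteristic equation is t^2 - 3 t - 4 = 0, with roots r_1 = 4 and r_2 = -1 (so c_1 = r_1 + r_2, c_2 = -r_1 r_2 as required).
One can use the closed form a_n = A r_1^n + B r_2^n, but direct iteration is more reliable:
a_0 = 3, a_1 = 5, a_2 = 27, a_3 = 101, a_4 = 411, a_5 = 1637, a_6 = 6555, a_7 = 26213, a_8 = 104859, a_9 = 419429, a_10 = 1677723.
So a_10 = 1677723.

1677723


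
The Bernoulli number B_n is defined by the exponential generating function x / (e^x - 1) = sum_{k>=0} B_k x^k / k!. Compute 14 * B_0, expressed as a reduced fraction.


Bernoulli numbers can also be computed recursively via B_0 = 1 and sum_{j=0}^{m} C(m+1, j) B_j = 0 for m >= 1. Odd-index Bernoulli numbers vanish for k >= 3.
Computing B_0 = 1, so 14 * B_0 = 14 * 1 = 14.

14


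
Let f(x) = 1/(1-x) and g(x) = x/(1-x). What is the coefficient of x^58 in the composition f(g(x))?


First simplify the composition: f(g(x)) = 1/(1 - x/(1-x)) = (1-x)/((1-x) - x) = (1-x)/(1-2x).
Now extract the coefficient. Write (1-x)/(1-2x) = 1/(1-2x) - x/(1-2x).
The coefficient of x^n in 1/(1-2x) is 2^n, and in x/(1-2x) is 2^(n-1) (for n >= 1).
So the coefficient of x^58 is 2^58 - 2^57 = 288230376151711744 - 144115188075855872 = 144115188075855872.

144115188075855872


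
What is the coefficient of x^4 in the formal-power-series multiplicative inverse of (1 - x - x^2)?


Let the inverse be f(x) = sum_{k>=0} a_k x^k. From f(x) * (1 - x - x^2) = 1 and matching coefficients:
 x^0: a_0 = 1.
 x^1: a_1 - a_0 = 0, so a_1 = 1.
 x^k (k >= 2): a_k - a_{k-1} - a_{k-2} = 0, i.e. a_k = a_{k-1} + a_{k-2}.
This is the Fibonacci-type recurrence shifted so that a_0 = a_1 = 1.
Iterating: a_0=1, a_1=1, a_2=2, a_3=3, a_4=5
a_4 = 5.

5


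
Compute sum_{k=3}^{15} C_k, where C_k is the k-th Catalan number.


C_3 through C_15: 5, 14, 42, 132, 429, 1430, 4862, 16796, 58786, 208012, 742900, 2674440, 9694845
Sum = 5 + 14 + 42 + 132 + 429 + 1430 + 4862 + 16796 + 58786 + 208012 + 742900 + 2674440 + 9694845
= 13402693

13402693


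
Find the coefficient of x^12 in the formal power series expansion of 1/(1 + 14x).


Write 1/(1 + c x) = 1/(1 - (-c) x) and apply the geometric-series identity
1/(1 - y) = sum_{k>=0} y^k to get 1/(1 + c x) = sum_{k>=0} (-c)^k x^k.
So the coefficient of x^k is (-c)^k = (-1)^k * c^k.
Here c = 14 and k = 12:
(-14)^12 = 1 * 56693912375296 = 56693912375296

56693912375296


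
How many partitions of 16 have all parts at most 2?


Using the generating function (1-x)^(-1)(1-x^2)^(-1),
the coefficient of x^16 counts these restricted partitions.
Result = 9

9


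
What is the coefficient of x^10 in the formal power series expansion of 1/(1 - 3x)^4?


The general identity 1/(1 - c x)^r = sum_{k>=0} c^k C(k + r - 1, r - 1) x^k follows by substituting y = c x into 1/(1 - y)^r = sum_{k>=0} C(k + r - 1, r - 1) y^k.
For c = 3, r = 4, k = 10:
3^10 * C(13, 3) = 59049 * 286 = 16888014.

16888014


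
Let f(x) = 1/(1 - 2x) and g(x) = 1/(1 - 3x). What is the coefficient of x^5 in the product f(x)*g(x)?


The coefficient of x^n in f*g is the Cauchy product: sum_{k=0}^{n} a^k * b^(n-k).
With a=2, b=3, n=5:
sum_{k=0}^{5} 2^k * 3^(5-k)
= 665

665


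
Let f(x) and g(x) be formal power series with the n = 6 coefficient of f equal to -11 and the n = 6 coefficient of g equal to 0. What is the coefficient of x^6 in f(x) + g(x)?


Addition of formal power series is termwise.
The coefficient of x^6 in f + g = -11 + 0
= -11

-11


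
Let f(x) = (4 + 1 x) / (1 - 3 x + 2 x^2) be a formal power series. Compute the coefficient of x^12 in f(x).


Write f(x) = sum_{k>=0} a_k x^k. Multiplying both sides by 1 - 3 x + 2 x^2 gives
(1 - 3 x + 2 x^2) sum_{k>=0} a_k x^k = 4 + 1 x.
Matching coefficients:
 x^0: a_0 = 4
 x^1: a_1 - 3 a_0 = 1  =>  a_1 = 3*4 + 1 = 13
 x^k (k >= 2): a_k = 3 a_{k-1} - 2 a_{k-2}.
Iterating: a_2 = 31, a_3 = 67, a_4 = 139, a_5 = 283, a_6 = 571, a_7 = 1147, a_8 = 2299, a_9 = 4603, a_10 = 9211, a_11 = 18427, a_12 = 36859.
So the coefficient of x^12 is 36859.

36859


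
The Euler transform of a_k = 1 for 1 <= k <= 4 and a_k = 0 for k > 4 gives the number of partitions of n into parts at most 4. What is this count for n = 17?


Partitions of 17 into parts at most 4:
Using generating function (1-x)^(-1)(1-x^2)^(-1)...(1-x^4)^(-1),
the coefficient of x^17 = 72

72


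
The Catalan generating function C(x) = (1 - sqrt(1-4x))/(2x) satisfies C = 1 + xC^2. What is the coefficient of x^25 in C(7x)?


Substituting x -> 7x scales the n-th coefficient by 7^n, so [x^25] C(7x) = 7^25 * C_25.
C_25 = C(2*25, 25)/(26) = 126410606437752/26 = 4861946401452.
So 7^25 * 4861946401452 = 1341068619663964900807 * 4861946401452 = 6520203749475414994957027780771764.

6520203749475414994957027780771764


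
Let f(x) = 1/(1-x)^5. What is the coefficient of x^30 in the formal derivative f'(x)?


Differentiate: d/dx [ 1/(1-x)^r ] = r / (1-x)^(r+1).
Here r = 5, so f'(x) = 5 / (1-x)^6.
The expansion of 1/(1-x)^(r+1) has coefficient of x^n equal to C(n+r, r).
So the coefficient of x^30 in f'(x) is
5 * C(35, 5) = 5 * 324632 = 1623160

1623160


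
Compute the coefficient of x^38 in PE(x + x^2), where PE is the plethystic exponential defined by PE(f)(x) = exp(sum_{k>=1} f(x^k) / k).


With f(x) = x + x^2, the exponent is sum_{k>=1} (x^k + x^(2k)) / k = -ln(1 - x) - ln(1 - x^2). Exponentiating:
PE(x + x^2) = 1 / ((1 - x)(1 - x^2)).
This is the generating function for partitions of n into parts of size 1 or 2. The number of 2's can be any j in 0..19, and the rest are 1's, so
[x^38] = floor(38/2) + 1 = 20.

20


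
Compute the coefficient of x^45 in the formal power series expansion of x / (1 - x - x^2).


Let f(x) = sum_{k>=0} a_k x^k. Multiplying f(x) * (1 - x - x^2) = x and matching coefficients gives a_0 = 0, a_1 = 1, and a_k = a_{k-1} + a_{k-2} for k >= 2. These are the Fibonacci numbers F_k.
Iterating from F_0 = 0, F_1 = 1:
F_0=0, F_1=1, F_2=1, F_3=2, F_4=3, F_5=5, F_6=8, F_7=13, F_8=21, F_9=34, ...
F_45 = 1134903170.

1134903170


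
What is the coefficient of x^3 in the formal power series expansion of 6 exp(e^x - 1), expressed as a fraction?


exp(e^x - 1) is the exponential generating function for the Bell numbers Bell_k: exp(e^x - 1) = sum_{k>=0} Bell_k x^k / k!.
So the coefficient of x^3 in 6 exp(e^x - 1) is 6 Bell_3 / 3!.
Computing: Bell_3 = 5 and 3! = 6, giving
6 * 5/6 = 5.

5


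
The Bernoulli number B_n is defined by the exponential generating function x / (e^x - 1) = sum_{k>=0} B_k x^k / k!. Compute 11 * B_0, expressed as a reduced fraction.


Bernoulli numbers can also be computed recursively via B_0 = 1 and sum_{j=0}^{m} C(m+1, j) B_j = 0 for m >= 1. Odd-index Bernoulli numbers vanish for k >= 3.
Computing B_0 = 1, so 11 * B_0 = 11 * 1 = 11.

11


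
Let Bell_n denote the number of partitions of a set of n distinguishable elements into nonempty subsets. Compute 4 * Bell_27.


Bell_27 can be computed from the Bell triangle or from Dobinski's identity Bell_n = (1/e) * sum_{k>=0} k^n / k!.
Computing Bell_27 = 545717047936059989389.
Then 4 * 545717047936059989389 = 2182868191744239957556.

2182868191744239957556


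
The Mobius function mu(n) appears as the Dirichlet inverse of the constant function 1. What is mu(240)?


240 has a squared prime factor, so mu(240) = 0.
Factorization reveals a repeated prime.

0


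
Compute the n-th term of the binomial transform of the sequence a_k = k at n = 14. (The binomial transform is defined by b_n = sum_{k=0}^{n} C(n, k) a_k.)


With a_k = k, b_n = sum_{k=0}^{n} C(n, k) k. Using k * C(n, k) = n * C(n-1, k-1) gives b_n = n * sum_{k>=1} C(n-1, k-1) = n * 2^(n-1).
For n = 14: 14 * 2^13 = 14 * 8192 = 114688.

114688


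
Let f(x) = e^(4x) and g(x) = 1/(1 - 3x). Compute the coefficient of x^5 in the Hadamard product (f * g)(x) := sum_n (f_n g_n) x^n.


Expanding: f_k = 4^k/k! (from e^(4x)) and g_k = 3^k (from 1/(1 - 3x)). So the Hadamard coefficient (f * g)_k = 4^k 3^k / k! = (12)^k / k!.
For k = 5: 12^5/5! = 248832/120 = 10368/5.

10368/5


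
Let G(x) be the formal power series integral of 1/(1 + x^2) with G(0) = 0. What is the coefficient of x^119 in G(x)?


1/(1 + x^2) = sum_{j>=0} (-1)^j x^(2j). Integrating termwise with G(0) = 0:
G(x) = sum_{j>=0} (-1)^j x^(2j+1) / (2j+1) = arctan(x).
Only odd powers are nonzero. For x^119 write 119 = 2*59 + 1, giving
(-1)^59 / 119 = -1/119 = -1/119.

-1/119


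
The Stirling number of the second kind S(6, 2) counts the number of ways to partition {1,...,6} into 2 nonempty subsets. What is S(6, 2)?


Using the explicit formula S(n,k) = (1/k!) sum_{j=0}^{k} (-1)^(k-j) C(k,j) j^n:
S(6, 2) = 31
Equivalently, S(n,k) is n! times the coefficient of x^n in the EGF (e^x - 1)^k / k!.

31


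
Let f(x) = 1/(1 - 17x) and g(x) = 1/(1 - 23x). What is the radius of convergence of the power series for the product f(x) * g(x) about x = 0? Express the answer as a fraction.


The radius of 1/(1 - 17x) is 1/17 (nearest singularity at x = 1/17), and the radius of 1/(1 - 23x) is 1/23.
The product f(x)*g(x) = 1/((1 - 17x)(1 - 23x)) has singularities at both 1/17 and 1/23, so its radius of convergence is the distance to the nearest one:
min(1/17, 1/23) = 1/23.

1/23


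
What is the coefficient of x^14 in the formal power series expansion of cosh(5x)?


The Maclaurin series is cosh(t) = sum_{m>=0} t^(2m) / (2m)!, so substituting t = 5x, only even powers of x are nonzero, with coefficient of x^(2m) equal to 5^(2m) / (2m)!.
For x^14 the coefficient is 5^14/14! = 6103515625/87178291200 = 244140625/3487131648.

244140625/3487131648


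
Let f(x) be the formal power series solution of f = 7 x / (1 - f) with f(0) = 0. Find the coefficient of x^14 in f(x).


Apply Lagrange inversion: f = 7 x * phi(f) with phi(t) = 1/(1 - t), so
[x^n] f = 7^n * (1/n) [t^(n-1)] phi(t)^n = 7^n * (1/n) [t^(n-1)] (1 - t)^(-n) = 7^n * (1/n) C(2n - 2, n - 1) = 7^n * C_{n-1}.
For n = 14: C_13 = C(26, 13) / 14 = 10400600/14 = 742900.
With the 7^14 = 678223072849 factor, the coefficient is 678223072849 * 742900 = 503851920819522100.

503851920819522100


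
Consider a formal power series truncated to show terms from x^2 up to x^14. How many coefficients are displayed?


From x^2 to x^14 inclusive, the count is 14 - 2 + 1 = 13.

13


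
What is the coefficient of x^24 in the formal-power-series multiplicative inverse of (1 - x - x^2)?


Let the inverse be f(x) = sum_{k>=0} a_k x^k. From f(x) * (1 - x - x^2) = 1 and matching coefficients:
 x^0: a_0 = 1.
 x^1: a_1 - a_0 = 0, so a_1 = 1.
 x^k (k >= 2): a_k - a_{k-1} - a_{k-2} = 0, i.e. a_k = a_{k-1} + a_{k-2}.
This is the Fibonacci-type recurrence shifted so that a_0 = a_1 = 1.
Iterating: a_0=1, a_1=1, a_2=2, a_3=3, a_4=5, a_5=8, a_6=13, a_7=21, a_8=34, a_9=55, ...
a_24 = 75025.

75025


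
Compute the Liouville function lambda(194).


The Liouville function is lambda(k) = (-1)^Omega(k), where Omega(k) counts the prime factors of k with multiplicity.
Factoring: 194 = 2 * 97, so Omega(194) = 2.
lambda(194) = (-1)^2 = 1.

1


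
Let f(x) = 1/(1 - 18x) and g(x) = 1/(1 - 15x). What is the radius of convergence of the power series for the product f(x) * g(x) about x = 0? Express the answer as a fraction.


The radius of 1/(1 - 18x) is 1/18 (nearest singularity at x = 1/18), and the radius of 1/(1 - 15x) is 1/15.
The product f(x)*g(x) = 1/((1 - 18x)(1 - 15x)) has singularities at both 1/18 and 1/15, so its radius of convergence is the distance to the nearest one:
min(1/18, 1/15) = 1/18.

1/18


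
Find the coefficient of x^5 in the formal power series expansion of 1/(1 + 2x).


Write 1/(1 + c x) = 1/(1 - (-c) x) and apply the geometric-series identity
1/(1 - y) = sum_{k>=0} y^k to get 1/(1 + c x) = sum_{k>=0} (-c)^k x^k.
So the coefficient of x^k is (-c)^k = (-1)^k * c^k.
Here c = 2 and k = 5:
(-2)^5 = -1 * 32 = -32

-32


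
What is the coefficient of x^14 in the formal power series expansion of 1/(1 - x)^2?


The expansion 1/(1 - x)^r = sum_{k>=0} C(k + r - 1, r - 1) x^k follows from the multiset / negative-binomial theorem (or from repeated differentiation of the geometric series).
For r = 2 and k = 14:
C(15, 1) = 1307674368000 / (1 * 87178291200) = 15.

15


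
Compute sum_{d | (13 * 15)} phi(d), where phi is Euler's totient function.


First, 13 * 15 = 195. One classical identity is sum_{d | n} phi(d) = n (each k in [1, n] has a unique gcd with n, and among the k's with gcd(k, n) = n/d there are phi(d) of them). So the sum equals 195. We also verify directly:
Divisors of 195: 1, 3, 5, 13, 15, 39, 65, 195.
phi values: 1, 2, 4, 12, 8, 24, 48, 96.
Sum = 195.

195


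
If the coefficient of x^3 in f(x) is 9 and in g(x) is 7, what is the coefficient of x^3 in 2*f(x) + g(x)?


Scalar multiplication scales coefficients: 2 * 9 = 18.
Then add the g coefficient: 18 + 7
= 25

25


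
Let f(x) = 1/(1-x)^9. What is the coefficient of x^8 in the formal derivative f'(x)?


Differentiate: d/dx [ 1/(1-x)^r ] = r / (1-x)^(r+1).
Here r = 9, so f'(x) = 9 / (1-x)^10.
The expansion of 1/(1-x)^(r+1) has coefficient of x^n equal to C(n+r, r).
So the coefficient of x^8 in f'(x) is
9 * C(17, 9) = 9 * 24310 = 218790

218790


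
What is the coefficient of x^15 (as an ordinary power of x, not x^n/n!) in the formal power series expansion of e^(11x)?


The exponential series is e^y = sum_{k>=0} y^k / k!. Substituting y = 11x gives
e^(11x) = sum_{k>=0} 11^k x^k / k!.
So the coefficient of x^n is a^n/n! with a = 11, n = 15:
11^15 / 15! = 4177248169415651/1307674368000 = 379749833583241/118879488000

379749833583241/118879488000


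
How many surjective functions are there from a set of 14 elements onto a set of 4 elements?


By inclusion-exclusion on which target elements are missed, the number of surjections from an n-set onto a k-set is
surj(n, k) = sum_{j=0}^{k} (-1)^j C(k, j) (k - j)^n.
Equivalently surj(n, k) = k! * S(n, k), where S(n, k) is the Stirling number of the second kind.
For n = 14, k = 4:
S(14, 4) = 10391745, so
surj = 4! * 10391745 = 24 * 10391745 = 249401880.

249401880


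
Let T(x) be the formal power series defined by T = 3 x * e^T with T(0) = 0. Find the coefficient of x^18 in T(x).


Apply the Lagrange inversion formula: if T = 3 x * phi(T) with phi(t) = e^t, then
[x^n] T = 3^n * (1/n) [t^(n-1)] phi(t)^n = 3^n * (1/n) [t^(n-1)] e^(n t) = 3^n * (1/n) * n^(n-1) / (n-1)! = 3^n * n^(n-1) / n!.
When c = 1 this is the Cayley count of rooted labeled trees on n vertices, divided by n!.
For n = 18: 3^18 * 18^17 / 18! = 387420489 * 2185911559738696531968/6402373705728000 = 1969541804367222465762/14889875.

1969541804367222465762/14889875


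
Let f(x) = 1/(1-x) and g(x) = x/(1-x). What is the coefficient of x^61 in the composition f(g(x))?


First simplify the composition: f(g(x)) = 1/(1 - x/(1-x)) = (1-x)/((1-x) - x) = (1-x)/(1-2x).
Now extract the coefficient. Write (1-x)/(1-2x) = 1/(1-2x) - x/(1-2x).
The coefficient of x^n in 1/(1-2x) is 2^n, and in x/(1-2x) is 2^(n-1) (for n >= 1).
So the coefficient of x^61 is 2^61 - 2^60 = 2305843009213693952 - 1152921504606846976 = 1152921504606846976.

1152921504606846976


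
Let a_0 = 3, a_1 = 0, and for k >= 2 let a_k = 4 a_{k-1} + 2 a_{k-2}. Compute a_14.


Iterating the recurrence forward:
a_0 = 3
a_1 = 0
a_2 = 4*0 + 2*3 = 6
a_3 = 4*6 + 2*0 = 24
a_4 = 4*24 + 2*6 = 108
a_5 = 4*108 + 2*24 = 480
a_6 = 4*480 + 2*108 = 2136
a_7 = 4*2136 + 2*480 = 9504
a_8 = 4*9504 + 2*2136 = 42288
a_9 = 4*42288 + 2*9504 = 188160
a_10 = 4*188160 + 2*42288 = 837216
a_11 = 4*837216 + 2*188160 = 3725184
a_12 = 4*3725184 + 2*837216 = 16575168
a_13 = 4*16575168 + 2*3725184 = 73751040
a_14 = 4*73751040 + 2*16575168 = 328154496
So a_14 = 328154496.

328154496


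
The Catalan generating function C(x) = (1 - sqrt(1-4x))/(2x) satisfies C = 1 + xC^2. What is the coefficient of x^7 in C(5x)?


Substituting x -> 5x scales the n-th coefficient by 5^n, so [x^7] C(5x) = 5^7 * C_7.
C_7 = C(2*7, 7)/(8) = 3432/8 = 429.
So 5^7 * 429 = 78125 * 429 = 33515625.

33515625


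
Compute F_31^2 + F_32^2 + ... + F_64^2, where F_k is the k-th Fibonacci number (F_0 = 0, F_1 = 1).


There is a standard identity sum_{k=0}^{N} F_k^2 = F_N * F_{N+1} (proved inductively from the telescoping relation F_k^2 = F_k F_{k+1} - F_{k-1} F_k). Then
sum_{k=31}^{64} F_k^2 = F_64 F_65 - F_30 F_31.
Computing: F_64 = 10610209857723, F_65 = 17167680177565, F_30 = 832040, F_31 = 1346269.
Sum = 10610209857723 * 17167680177565 - 832040 * 1346269 = 182152689454234785876925735.

182152689454234785876925735


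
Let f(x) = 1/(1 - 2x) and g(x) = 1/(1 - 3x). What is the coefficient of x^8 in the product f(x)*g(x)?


The coefficient of x^n in f*g is the Cauchy product: sum_{k=0}^{n} a^k * b^(n-k).
With a=2, b=3, n=8:
sum_{k=0}^{8} 2^k * 3^(8-k)
= 19171

19171


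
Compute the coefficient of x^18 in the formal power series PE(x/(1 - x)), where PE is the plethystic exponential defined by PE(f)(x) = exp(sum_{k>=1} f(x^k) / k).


For f(x) = x/(1 - x) we have
sum_{k>=1} f(x^k) / k = sum_{k>=1} (1/k) * x^k / (1 - x^k) = sum_{k, m >= 1} x^(k m) / k,
which after exponentiating simplifies to
PE(x/(1 - x)) = prod_{k>=1} 1 / (1 - x^k).
This is the generating function for the partition function p(n), so the coefficient of x^18 is p(18).
Computing p(18) by dynamic programming over parts 1, 2, ..., 18: p(18) = 385.

385


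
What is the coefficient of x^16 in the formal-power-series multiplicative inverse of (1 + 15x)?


The inverse is 1/(1 + 15x). Apply the geometric identity 1/(1 - y) = sum_{k>=0} y^k with y = -15x:
1/(1 + 15x) = sum_{k>=0} (-15)^k x^k.
So the coefficient of x^16 is (-15)^16 = 6568408355712890625.

6568408355712890625


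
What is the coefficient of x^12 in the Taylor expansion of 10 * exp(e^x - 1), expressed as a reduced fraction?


exp(e^x - 1) = sum_{k>=0} Bell_k x^k / k!, where Bell_k is the k-th Bell number.
So the coefficient of x^12 is 10 * Bell_12 / 12!.
Computing: Bell_12 = 4213597 and 12! = 479001600, giving
10 * 4213597/479001600 = 4213597/47900160.

4213597/47900160


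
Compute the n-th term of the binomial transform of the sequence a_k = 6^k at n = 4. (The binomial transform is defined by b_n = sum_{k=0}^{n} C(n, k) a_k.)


With a_k = 6^k, b_n = sum_{k=0}^{n} C(n, k) 6^k = (1 + 6)^n by the binomial theorem.
For n = 4: (1 + 6)^4 = 7^4 = 2401.

2401


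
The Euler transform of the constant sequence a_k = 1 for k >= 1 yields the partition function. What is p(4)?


The Euler transform converts the sequence a_k = 1 into the number of integer partitions.
Using the recurrence or dynamic programming:
p(4) = 5

5


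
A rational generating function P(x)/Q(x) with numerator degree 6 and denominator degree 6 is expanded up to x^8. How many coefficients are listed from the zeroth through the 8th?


Expanding up to x^8 gives the coefficients for x^0, x^1, ..., x^8.
That is 8 + 1 = 9 coefficients in total.

9


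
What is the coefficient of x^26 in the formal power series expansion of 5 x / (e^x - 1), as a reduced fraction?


The exponential generating function for Bernoulli numbers is
x / (e^x - 1) = sum_{k>=0} B_k x^k / k!.
So the coefficient of x^26 in 5 x / (e^x - 1) is 5 B_26 / 26!.
Computing: B_26 = 8553103/6, 26! = 403291461126605635584000000, giving
5 * 8553103/6 / 403291461126605635584000000 = 657931/37226904103994366361600000.

657931/37226904103994366361600000


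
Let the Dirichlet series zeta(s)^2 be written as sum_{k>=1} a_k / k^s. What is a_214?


The Dirichlet convolution of the constant function 1 with itself gives (1 * 1)(k) = sum_{d | k} 1 = d(k), the number of positive divisors of k.
Since zeta(s) = sum_{k>=1} 1/k^s, we have zeta(s)^2 = sum_{k>=1} d(k)/k^s, so a_k = d(k).
For k = 214: the divisors are 1, 2, 107, 214.
Count = 4.

4


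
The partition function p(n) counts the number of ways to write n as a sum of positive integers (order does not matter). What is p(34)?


Using the generating function prod_{k>=1} 1/(1-x^k), we compute p(34).
By dynamic programming over parts 1 through 34:
p(34) = 12310

12310


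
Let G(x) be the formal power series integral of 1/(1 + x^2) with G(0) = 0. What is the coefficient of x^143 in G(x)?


1/(1 + x^2) = sum_{j>=0} (-1)^j x^(2j). Integrating termwise with G(0) = 0:
G(x) = sum_{j>=0} (-1)^j x^(2j+1) / (2j+1) = arctan(x).
Only odd powers are nonzero. For x^143 write 143 = 2*71 + 1, giving
(-1)^71 / 143 = -1/143 = -1/143.

-1/143


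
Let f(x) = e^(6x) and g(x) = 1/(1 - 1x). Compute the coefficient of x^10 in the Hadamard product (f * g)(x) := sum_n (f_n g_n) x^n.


Expanding: f_k = 6^k/k! (from e^(6x)) and g_k = 1^k (from 1/(1 - 1x)). So the Hadamard coefficient (f * g)_k = 6^k 1^k / k! = (6)^k / k!.
For k = 10: 6^10/10! = 60466176/3628800 = 2916/175.

2916/175


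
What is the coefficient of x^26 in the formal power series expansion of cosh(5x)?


The Maclaurin series is cosh(t) = sum_{m>=0} t^(2m) / (2m)!, so substituting t = 5x, only even powers of x are nonzero, with coefficient of x^(2m) equal to 5^(2m) / (2m)!.
For x^26 the coefficient is 5^26/26! = 1490116119384765625/403291461126605635584000000 = 95367431640625/25810653512102760677376.

95367431640625/25810653512102760677376


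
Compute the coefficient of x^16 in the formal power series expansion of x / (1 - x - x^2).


Let f(x) = sum_{k>=0} a_k x^k. Multiplying f(x) * (1 - x - x^2) = x and matching coefficients gives a_0 = 0, a_1 = 1, and a_k = a_{k-1} + a_{k-2} for k >= 2. These are the Fibonacci numbers F_k.
Iterating from F_0 = 0, F_1 = 1:
F_0=0, F_1=1, F_2=1, F_3=2, F_4=3, F_5=5, F_6=8, F_7=13, F_8=21, F_9=34, ...
F_16 = 987.

987


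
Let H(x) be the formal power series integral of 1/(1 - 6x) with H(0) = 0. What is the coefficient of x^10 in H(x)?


1/(1 - 6x) = sum_{k>=0} 6^k x^k. Integrating termwise with H(0) = 0:
H(x) = sum_{k>=0} 6^k x^(k+1) / (k+1) = sum_{m>=1} 6^(m-1) x^m / m.
For m = 10: 6^9/10 = 10077696/10 = 5038848/5.

5038848/5


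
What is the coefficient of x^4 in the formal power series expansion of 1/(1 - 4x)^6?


The general identity 1/(1 - c x)^r = sum_{k>=0} c^k C(k + r - 1, r - 1) x^k follows by substituting y = c x into 1/(1 - y)^r = sum_{k>=0} C(k + r - 1, r - 1) y^k.
For c = 4, r = 6, k = 4:
4^4 * C(9, 5) = 256 * 126 = 32256.

32256


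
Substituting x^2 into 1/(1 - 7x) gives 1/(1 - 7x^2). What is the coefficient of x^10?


The coefficient of x^(2m) in 1/(1 - 7x^2) is 7^m.
With n = 10 = 2*5, the coefficient is 7^5 = 16807.

16807


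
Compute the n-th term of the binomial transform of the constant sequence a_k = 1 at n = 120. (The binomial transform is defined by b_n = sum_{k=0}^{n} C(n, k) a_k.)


With a_k = 1 for all k, b_n = sum_{k=0}^{n} C(n, k) = 2^n by the binomial theorem.
For n = 120: 2^120 = 1329227995784915872903807060280344576.

1329227995784915872903807060280344576


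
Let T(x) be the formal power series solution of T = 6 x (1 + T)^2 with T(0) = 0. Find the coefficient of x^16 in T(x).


Apply the Lagrange inversion formula: if T = 6 x * phi(T) with phi(t) = (1 + t)^2, then [x^n] T = 6^n * (1/n) [t^(n-1)] phi(t)^n = 6^n * (1/n) [t^(n-1)] (1 + t)^(2n) = 6^n * (1/n) C(2n, n-1).
Using the identity C(2n, n-1) = C(2n, n) * n / (n+1), the unscaled factor equals C(2n, n) / (n+1) = C_n, the n-th Catalan number.
For n = 16: C_16 = C(32, 16) / 17 = 601080390/17 = 35357670.
With the 6^16 = 2821109907456 factor, the coefficient is 2821109907456 * 35357670 = 99747873141559787520.

99747873141559787520


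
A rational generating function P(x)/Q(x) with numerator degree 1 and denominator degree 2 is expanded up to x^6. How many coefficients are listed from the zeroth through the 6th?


Expanding up to x^6 gives the coefficients for x^0, x^1, ..., x^6.
That is 6 + 1 = 7 coefficients in total.

7


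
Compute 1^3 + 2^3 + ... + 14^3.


This power sum has a closed form given by Faulhaber's formula
sum_{k=1}^{m} k^p = (1 / (p + 1)) * sum_{j=0}^{p} C(p + 1, j) B_j m^(p + 1 - j),
but for small m direct computation is fastest:
1 + 8 + 27 + 64 + 125 + 216 + 343 + 512 + 729 + 1000 + 1331 + 1728 + 2197 + 2744 = 11025.

11025


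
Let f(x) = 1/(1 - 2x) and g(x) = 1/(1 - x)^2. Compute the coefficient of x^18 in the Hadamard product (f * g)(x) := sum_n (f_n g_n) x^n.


f has coefficients f_k = 2^k. For g = 1/(1 - x)^2 the coefficient is g_k = C(k + 1, 1) = k + 1. The Hadamard coefficient is (f * g)_k = 2^k * (k + 1).
For k = 18: 2^18 * 19 = 262144 * 19 = 4980736.

4980736


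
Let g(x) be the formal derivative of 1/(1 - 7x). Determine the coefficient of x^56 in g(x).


Differentiate termwise: d/dx sum_{k>=0} 7^k x^k = sum_{k>=1} k 7^k x^(k-1) = sum_{j>=0} (j+1) 7^(j+1) x^j.
Equivalently, d/dx [1/(1 - 7x)] = 7/(1 - 7x)^2.
For j = 56: 57 * 7^57 = 57 * 1481113296616977741464105532513750734030421355207 = 84423457907167731263454015353283791839734017246799.

84423457907167731263454015353283791839734017246799


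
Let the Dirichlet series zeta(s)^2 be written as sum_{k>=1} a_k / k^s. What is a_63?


The Dirichlet convolution of the constant function 1 with itself gives (1 * 1)(k) = sum_{d | k} 1 = d(k), the number of positive divisors of k.
Since zeta(s) = sum_{k>=1} 1/k^s, we have zeta(s)^2 = sum_{k>=1} d(k)/k^s, so a_k = d(k).
For k = 63: the divisors are 1, 3, 7, 9, 21, 63.
Count = 6.

6


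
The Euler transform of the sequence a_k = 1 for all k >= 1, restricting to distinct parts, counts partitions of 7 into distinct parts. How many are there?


Partitions of 7 into distinct parts can be computed via generating function.
Product (1+x)(1+x^2)(1+x^3)...
The coefficient of x^7 = 5

5


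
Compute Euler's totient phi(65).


phi(n) counts integers in [1, n] coprime to n. Using the multiplicative formula phi(n) = n * prod_{p | n} (1 - 1/p):
65 = 5 * 13, so
phi(65) = 65 * (1 - 1/5) * (1 - 1/13) = 48.

48


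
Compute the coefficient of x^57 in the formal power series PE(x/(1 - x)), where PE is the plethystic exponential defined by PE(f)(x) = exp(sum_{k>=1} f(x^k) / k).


For f(x) = x/(1 - x) we have
sum_{k>=1} f(x^k) / k = sum_{k>=1} (1/k) * x^k / (1 - x^k) = sum_{k, m >= 1} x^(k m) / k,
which after exponentiating simplifies to
PE(x/(1 - x)) = prod_{k>=1} 1 / (1 - x^k).
This is the generating function for the partition function p(n), so the coefficient of x^57 is p(57).
Computing p(57) by dynamic programming over parts 1, 2, ..., 57: p(57) = 614154.

614154


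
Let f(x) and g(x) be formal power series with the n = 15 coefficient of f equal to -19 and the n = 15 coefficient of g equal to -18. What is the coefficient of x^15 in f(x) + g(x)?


Addition of formal power series is termwise.
The coefficient of x^15 in f + g = -19 + -18
= -37

-37


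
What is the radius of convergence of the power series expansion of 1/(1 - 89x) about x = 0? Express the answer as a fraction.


Expanding 1/(1 - 89x) = sum_{k>=0} 89^k x^k, the series converges when |89x| < 1, i.e., |x| < 1/89.
So the radius of convergence is 1/89 = 1/89.

1/89


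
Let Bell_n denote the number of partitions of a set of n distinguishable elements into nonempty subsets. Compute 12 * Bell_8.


Bell_8 can be computed from the Bell triangle or from Dobinski's identity Bell_n = (1/e) * sum_{k>=0} k^n / k!.
Computing Bell_8 = 4140.
Then 12 * 4140 = 49680.

49680


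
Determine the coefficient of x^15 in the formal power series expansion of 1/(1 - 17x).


The geometric series identity gives 1/(1 - c x) = sum_{k>=0} c^k x^k, so the coefficient of x^k is c^k.
Here c = 17 and k = 15.
Computing: 17^15 = 2862423051509815793

2862423051509815793


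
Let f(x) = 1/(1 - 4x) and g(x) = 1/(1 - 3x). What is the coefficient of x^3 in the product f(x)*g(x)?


The coefficient of x^n in f*g is the Cauchy product: sum_{k=0}^{n} a^k * b^(n-k).
With a=4, b=3, n=3:
sum_{k=0}^{3} 4^k * 3^(3-k)
= 175

175


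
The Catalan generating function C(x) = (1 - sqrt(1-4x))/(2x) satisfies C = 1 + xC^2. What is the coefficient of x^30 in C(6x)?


Substituting x -> 6x scales the n-th coefficient by 6^n, so [x^30] C(6x) = 6^30 * C_30.
C_30 = C(2*30, 30)/(31) = 118264581564861424/31 = 3814986502092304.
So 6^30 * 3814986502092304 = 221073919720733357899776 * 3814986502092304 = 843394019699235377014683080691132923904.

843394019699235377014683080691132923904


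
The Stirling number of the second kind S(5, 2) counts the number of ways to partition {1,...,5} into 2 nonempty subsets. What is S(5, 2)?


Using the explicit formula S(n,k) = (1/k!) sum_{j=0}^{k} (-1)^(k-j) C(k,j) j^n:
S(5, 2) = 15
Equivalently, S(n,k) is n! times the coefficient of x^n in the EGF (e^x - 1)^k / k!.

15


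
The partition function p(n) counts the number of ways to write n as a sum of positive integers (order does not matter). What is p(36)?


Using the generating function prod_{k>=1} 1/(1-x^k), we compute p(36).
By dynamic programming over parts 1 through 36:
p(36) = 17977

17977


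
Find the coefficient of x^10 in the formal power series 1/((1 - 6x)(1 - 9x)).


By partial fractions or Cauchy convolution:
The coefficient equals sum_{k=0}^{10} 6^k * 9^(10-k).
= 10339420851

10339420851


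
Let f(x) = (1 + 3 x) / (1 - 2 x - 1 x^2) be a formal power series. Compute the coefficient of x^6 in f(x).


Write f(x) = sum_{k>=0} a_k x^k. Multiplying both sides by 1 - 2 x - 1 x^2 gives
(1 - 2 x - 1 x^2) sum_{k>=0} a_k x^k = 1 + 3 x.
Matching coefficients:
 x^0: a_0 = 1
 x^1: a_1 - 2 a_0 = 3  =>  a_1 = 2*1 + 3 = 5
 x^k (k >= 2): a_k = 2 a_{k-1} + 1 a_{k-2}.
Iterating: a_2 = 11, a_3 = 27, a_4 = 65, a_5 = 157, a_6 = 379.
So the coefficient of x^6 is 379.

379
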